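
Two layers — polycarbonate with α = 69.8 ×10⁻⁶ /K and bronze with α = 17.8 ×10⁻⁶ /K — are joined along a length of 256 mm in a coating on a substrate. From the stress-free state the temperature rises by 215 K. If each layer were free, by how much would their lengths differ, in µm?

2860 µm

Δα = |69.8 − 17.8|×10⁻⁶/K = 52.0×10⁻⁶/K.
ΔL_mismatch = Δα·L·ΔT = 52.0×10⁻⁶ × 256.0 mm × 215.0 K = 2860 µm.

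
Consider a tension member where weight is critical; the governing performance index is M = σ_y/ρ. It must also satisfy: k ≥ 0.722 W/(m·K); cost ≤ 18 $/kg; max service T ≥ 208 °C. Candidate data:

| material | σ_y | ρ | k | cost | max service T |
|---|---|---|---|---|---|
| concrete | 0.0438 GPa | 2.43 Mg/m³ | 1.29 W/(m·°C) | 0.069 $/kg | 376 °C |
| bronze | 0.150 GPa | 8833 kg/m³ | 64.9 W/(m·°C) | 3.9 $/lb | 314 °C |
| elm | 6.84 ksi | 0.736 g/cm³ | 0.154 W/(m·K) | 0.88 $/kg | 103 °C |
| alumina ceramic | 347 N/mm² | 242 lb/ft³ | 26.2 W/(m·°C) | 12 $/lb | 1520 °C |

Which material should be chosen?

Screen on constraints: k ≥ 0.722 W/(m·K); cost ≤ 18 $/kg; max service T ≥ 208 °C. Survivors: concrete, bronze.
Convert each candidate to consistent units, then evaluate M:
  concrete: σ_y = 43.80 MPa, ρ = 2430 kg/m³
  bronze: σ_y = 150.0 MPa, ρ = 8833 kg/m³
  concrete: M = 18.0 kN·m/kg
  bronze: M = 17.0 kN·m/kg
The maximum is for concrete.

concrete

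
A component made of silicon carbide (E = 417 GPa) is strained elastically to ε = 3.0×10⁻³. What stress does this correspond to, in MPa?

1250 MPa

σ = E·ε = 417000 MPa × 3.0×10⁻³ = 1250 MPa.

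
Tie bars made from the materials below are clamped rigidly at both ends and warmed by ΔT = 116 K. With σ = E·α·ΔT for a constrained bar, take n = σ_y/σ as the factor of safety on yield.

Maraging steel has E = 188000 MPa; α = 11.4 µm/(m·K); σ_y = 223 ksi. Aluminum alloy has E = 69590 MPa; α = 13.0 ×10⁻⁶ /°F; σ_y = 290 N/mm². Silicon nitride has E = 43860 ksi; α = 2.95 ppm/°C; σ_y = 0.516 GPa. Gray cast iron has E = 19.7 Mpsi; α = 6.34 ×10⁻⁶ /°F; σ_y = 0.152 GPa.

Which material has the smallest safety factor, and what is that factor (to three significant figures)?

Per material, after unit conversion:
  maraging steel: E = 188.0, α = 11.4, σ_y = 1538 → σ = 249 MPa, n = 6.18
  aluminum alloy: E = 69.59, α = 23.4, σ_y = 290.0 → σ = 189 MPa, n = 1.54
  silicon nitride: E = 302.4, α = 2.95, σ_y = 516.0 → σ = 103 MPa, n = 4.99
  gray cast iron: E = 135.8, α = 11.4, σ_y = 152.0 → σ = 180 MPa, n = 0.845
Smallest n: gray cast iron with n = 0.845.

gray cast iron, n = 0.845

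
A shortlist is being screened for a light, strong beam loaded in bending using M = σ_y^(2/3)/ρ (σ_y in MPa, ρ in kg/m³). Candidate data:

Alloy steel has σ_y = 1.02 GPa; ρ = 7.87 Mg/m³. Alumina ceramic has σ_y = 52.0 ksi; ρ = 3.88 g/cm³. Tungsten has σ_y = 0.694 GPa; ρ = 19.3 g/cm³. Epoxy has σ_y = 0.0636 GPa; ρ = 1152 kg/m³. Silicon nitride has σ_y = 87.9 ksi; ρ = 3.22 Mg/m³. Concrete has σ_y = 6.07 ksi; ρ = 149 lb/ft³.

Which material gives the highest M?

silicon nitride

After converting to SI:
  alloy steel: σ_y = 1020 MPa, ρ = 7870 kg/m³
  alumina ceramic: σ_y = 358.5 MPa, ρ = 3880 kg/m³
  tungsten: σ_y = 694.0 MPa, ρ = 19300 kg/m³
  epoxy: σ_y = 63.60 MPa, ρ = 1152 kg/m³
  silicon nitride: σ_y = 606.0 MPa, ρ = 3220 kg/m³
  concrete: σ_y = 41.85 MPa, ρ = 2387 kg/m³
  silicon nitride: M = 22.2×10⁻³
  epoxy: M = 13.8×10⁻³
  alumina ceramic: M = 13.0×10⁻³
  alloy steel: M = 12.9×10⁻³
  concrete: M = 5.05×10⁻³
  tungsten: M = 4.06×10⁻³
Highest index: silicon nitride.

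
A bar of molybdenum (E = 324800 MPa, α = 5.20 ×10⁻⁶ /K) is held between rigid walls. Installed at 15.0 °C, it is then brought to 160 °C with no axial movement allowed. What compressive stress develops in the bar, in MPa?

245 MPa

E = 324800 MPa = 324.8 GPa.
ΔT = 145.0 K. Constrained thermal stress σ = E·α·ΔT = 324.8×10³ MPa × 5.20×10⁻⁶ × 145.0 = 245 MPa (compressive).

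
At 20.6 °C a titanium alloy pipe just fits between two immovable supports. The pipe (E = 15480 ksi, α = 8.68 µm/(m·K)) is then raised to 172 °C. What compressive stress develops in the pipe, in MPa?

140 MPa

E = 15480 ksi = 106.7 GPa.
ΔT = 151.4 K. Constrained thermal stress σ = E·α·ΔT = 106.7×10³ MPa × 8.68×10⁻⁶ × 151.4 = 140 MPa (compressive).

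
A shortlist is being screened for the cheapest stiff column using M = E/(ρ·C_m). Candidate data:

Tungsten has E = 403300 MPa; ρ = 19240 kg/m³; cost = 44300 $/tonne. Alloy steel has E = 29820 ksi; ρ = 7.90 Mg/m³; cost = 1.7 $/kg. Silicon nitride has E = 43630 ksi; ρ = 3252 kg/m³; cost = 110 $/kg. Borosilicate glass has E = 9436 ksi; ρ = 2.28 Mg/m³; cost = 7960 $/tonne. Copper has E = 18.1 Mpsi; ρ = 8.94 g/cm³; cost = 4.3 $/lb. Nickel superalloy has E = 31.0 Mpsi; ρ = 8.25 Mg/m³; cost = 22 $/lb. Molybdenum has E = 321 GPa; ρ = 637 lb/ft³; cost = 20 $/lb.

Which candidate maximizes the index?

In SI units:
  tungsten: E = 403.3 GPa, ρ = 19240 kg/m³, cost = 44.30 $/kg
  alloy steel: E = 205.6 GPa, ρ = 7900 kg/m³, cost = 1.700 $/kg
  silicon nitride: E = 300.8 GPa, ρ = 3252 kg/m³, cost = 110.0 $/kg
  borosilicate glass: E = 65.06 GPa, ρ = 2280 kg/m³, cost = 7.960 $/kg
  copper: E = 124.8 GPa, ρ = 8940 kg/m³, cost = 9.480 $/kg
  nickel superalloy: E = 213.7 GPa, ρ = 8250 kg/m³, cost = 48.50 $/kg
  molybdenum: E = 321.0 GPa, ρ = 10200 kg/m³, cost = 44.09 $/kg
  alloy steel: M = 15.3 MN·m per $
  borosilicate glass: M = 3.58 MN·m per $
  copper: M = 1.47 MN·m per $
  silicon nitride: M = 0.841 MN·m per $
  molybdenum: M = 0.713 MN·m per $
  nickel superalloy: M = 0.534 MN·m per $
  tungsten: M = 0.473 MN·m per $
Alloy steel ranks first.

alloy steel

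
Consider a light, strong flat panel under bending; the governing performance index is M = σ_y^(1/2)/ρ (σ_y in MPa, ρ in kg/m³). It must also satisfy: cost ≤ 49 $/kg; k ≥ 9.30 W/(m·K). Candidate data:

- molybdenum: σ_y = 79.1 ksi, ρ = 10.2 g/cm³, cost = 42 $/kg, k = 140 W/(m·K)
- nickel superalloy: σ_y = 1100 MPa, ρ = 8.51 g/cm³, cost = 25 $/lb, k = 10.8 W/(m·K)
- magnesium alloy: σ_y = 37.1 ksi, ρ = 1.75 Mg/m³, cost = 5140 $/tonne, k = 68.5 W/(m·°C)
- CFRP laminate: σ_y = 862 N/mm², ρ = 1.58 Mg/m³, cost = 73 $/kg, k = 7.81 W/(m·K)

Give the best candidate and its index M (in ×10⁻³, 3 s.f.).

Screen on constraints: cost ≤ 49 $/kg; k ≥ 9.30 W/(m·K). Survivors: molybdenum, magnesium alloy.
Putting every candidate on a common basis:
  molybdenum: σ_y = 545.4 MPa, ρ = 10200 kg/m³
  magnesium alloy: σ_y = 255.8 MPa, ρ = 1750 kg/m³
  magnesium alloy: M = 9.14×10⁻³
  molybdenum: M = 2.29×10⁻³
The maximum is for magnesium alloy.

magnesium alloy, M = 9.14×10⁻³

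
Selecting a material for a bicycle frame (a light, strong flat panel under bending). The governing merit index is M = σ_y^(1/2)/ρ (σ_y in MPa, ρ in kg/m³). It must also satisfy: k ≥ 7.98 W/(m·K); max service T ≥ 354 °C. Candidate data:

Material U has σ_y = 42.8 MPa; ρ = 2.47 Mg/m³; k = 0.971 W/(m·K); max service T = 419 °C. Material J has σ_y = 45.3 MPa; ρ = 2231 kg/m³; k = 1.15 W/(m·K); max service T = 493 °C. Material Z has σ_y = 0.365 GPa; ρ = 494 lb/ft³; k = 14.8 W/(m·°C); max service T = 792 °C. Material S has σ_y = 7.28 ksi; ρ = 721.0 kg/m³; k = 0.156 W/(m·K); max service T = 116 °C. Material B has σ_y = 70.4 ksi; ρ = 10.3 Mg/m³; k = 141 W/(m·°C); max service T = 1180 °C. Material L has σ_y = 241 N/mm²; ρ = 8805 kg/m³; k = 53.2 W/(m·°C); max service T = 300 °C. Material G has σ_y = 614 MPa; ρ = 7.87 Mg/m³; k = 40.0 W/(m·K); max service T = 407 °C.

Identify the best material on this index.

material G

Screen on constraints: k ≥ 7.98 W/(m·K); max service T ≥ 354 °C. Survivors: material Z, material B, material G.
Putting every candidate on a common basis:
  material Z: σ_y = 365.0 MPa, ρ = 7913 kg/m³
  material B: σ_y = 485.4 MPa, ρ = 10300 kg/m³
  material G: σ_y = 614.0 MPa, ρ = 7870 kg/m³
  material G: M = 3.15×10⁻³
  material Z: M = 2.41×10⁻³
  material B: M = 2.14×10⁻³
Highest index: material G.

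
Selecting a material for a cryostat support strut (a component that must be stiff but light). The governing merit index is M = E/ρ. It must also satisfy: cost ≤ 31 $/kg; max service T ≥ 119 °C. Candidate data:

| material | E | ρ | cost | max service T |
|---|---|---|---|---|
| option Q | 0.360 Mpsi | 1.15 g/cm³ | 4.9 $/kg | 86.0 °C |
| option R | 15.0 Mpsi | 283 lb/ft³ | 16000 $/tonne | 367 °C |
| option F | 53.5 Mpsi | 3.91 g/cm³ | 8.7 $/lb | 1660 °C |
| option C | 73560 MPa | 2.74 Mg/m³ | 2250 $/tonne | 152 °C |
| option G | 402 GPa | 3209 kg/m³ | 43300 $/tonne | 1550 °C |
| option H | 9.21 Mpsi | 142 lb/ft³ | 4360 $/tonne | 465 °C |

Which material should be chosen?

Screen on constraints: cost ≤ 31 $/kg; max service T ≥ 119 °C. Survivors: option R, option F, option C, option H.
Normalizing units and computing the index:
  option R: E = 103.4 GPa, ρ = 4533 kg/m³
  option F: E = 368.9 GPa, ρ = 3910 kg/m³
  option C: E = 73.56 GPa, ρ = 2740 kg/m³
  option H: E = 63.50 GPa, ρ = 2275 kg/m³
  option F: M = 94.3 MN·m/kg
  option H: M = 27.9 MN·m/kg
  option C: M = 26.8 MN·m/kg
  option R: M = 22.8 MN·m/kg
Option F ranks first.

option F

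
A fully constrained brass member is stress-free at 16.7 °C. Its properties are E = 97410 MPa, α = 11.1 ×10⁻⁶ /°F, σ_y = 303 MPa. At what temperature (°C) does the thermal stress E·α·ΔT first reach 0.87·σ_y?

152 °C

E = 97410 MPa = 97.41 GPa.
α = 11.1×10⁻⁶/°F × 9/5 = 20.0×10⁻⁶/K.
E·α·ΔT = 263.6 MPa ⇒ ΔT = 263.6 / (97.41×10³ × 20.0×10⁻⁶) = 135.4 K.
T = 16.7 + 135.4 = 152.1 °C.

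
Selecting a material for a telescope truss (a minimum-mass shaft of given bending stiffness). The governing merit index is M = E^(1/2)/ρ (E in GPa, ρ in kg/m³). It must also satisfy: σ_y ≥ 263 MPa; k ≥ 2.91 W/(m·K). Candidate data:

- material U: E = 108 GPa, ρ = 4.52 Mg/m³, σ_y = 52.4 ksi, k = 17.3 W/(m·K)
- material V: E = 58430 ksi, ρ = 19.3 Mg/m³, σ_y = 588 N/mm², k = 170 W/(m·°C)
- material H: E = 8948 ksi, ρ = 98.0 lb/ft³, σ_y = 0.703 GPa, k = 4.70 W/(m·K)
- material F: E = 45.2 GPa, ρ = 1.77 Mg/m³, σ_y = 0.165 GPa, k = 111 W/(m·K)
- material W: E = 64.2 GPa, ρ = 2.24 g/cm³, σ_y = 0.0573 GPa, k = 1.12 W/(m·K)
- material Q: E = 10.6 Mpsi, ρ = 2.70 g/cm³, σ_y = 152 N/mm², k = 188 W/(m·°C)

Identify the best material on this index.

material H

Screen on constraints: σ_y ≥ 263 MPa; k ≥ 2.91 W/(m·K). Survivors: material U, material V, material H.
Convert each candidate to consistent units, then evaluate M:
  material U: E = 108.0 GPa, ρ = 4520 kg/m³
  material V: E = 402.9 GPa, ρ = 19300 kg/m³
  material H: E = 61.69 GPa, ρ = 1570 kg/m³
  material H: M = 5.00×10⁻³
  material U: M = 2.30×10⁻³
  material V: M = 1.04×10⁻³
The maximum is for material H.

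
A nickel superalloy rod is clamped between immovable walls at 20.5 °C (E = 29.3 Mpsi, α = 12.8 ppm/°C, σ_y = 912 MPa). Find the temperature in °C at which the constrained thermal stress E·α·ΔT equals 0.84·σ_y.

317 °C

E = 29.3 Mpsi = 202.0 GPa.
E·α·ΔT = 766.1 MPa ⇒ ΔT = 766.1 / (202.0×10³ × 12.8×10⁻⁶) = 296.3 K.
T = 20.5 + 296.3 = 316.8 °C.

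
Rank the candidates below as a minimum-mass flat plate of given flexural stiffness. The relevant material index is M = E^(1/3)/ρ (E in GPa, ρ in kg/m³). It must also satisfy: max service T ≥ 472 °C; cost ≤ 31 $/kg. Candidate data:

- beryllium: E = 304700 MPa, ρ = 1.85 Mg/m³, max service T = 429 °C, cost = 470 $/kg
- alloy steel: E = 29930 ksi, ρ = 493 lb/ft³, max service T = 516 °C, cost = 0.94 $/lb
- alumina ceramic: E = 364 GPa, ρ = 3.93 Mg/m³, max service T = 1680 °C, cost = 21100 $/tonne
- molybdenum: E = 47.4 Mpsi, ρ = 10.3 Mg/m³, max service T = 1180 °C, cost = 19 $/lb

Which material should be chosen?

alumina ceramic

Screen on constraints: max service T ≥ 472 °C; cost ≤ 31 $/kg. Survivors: alloy steel, alumina ceramic.
Normalizing units and computing the index:
  alloy steel: E = 206.4 GPa, ρ = 7897 kg/m³
  alumina ceramic: E = 364.0 GPa, ρ = 3930 kg/m³
  alumina ceramic: M = 1.82×10⁻³
  alloy steel: M = 0.748×10⁻³
The maximum is for alumina ceramic.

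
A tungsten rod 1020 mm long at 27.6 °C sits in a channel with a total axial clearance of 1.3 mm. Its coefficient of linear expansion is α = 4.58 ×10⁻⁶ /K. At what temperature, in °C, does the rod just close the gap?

α·L₀·ΔT = 1.3 mm ⇒ ΔT = 1.3 / (4.58×10⁻⁶ × 1020.0) = 278.3 K.
T = 27.6 + 278.3 = 305.9 °C.

306 °C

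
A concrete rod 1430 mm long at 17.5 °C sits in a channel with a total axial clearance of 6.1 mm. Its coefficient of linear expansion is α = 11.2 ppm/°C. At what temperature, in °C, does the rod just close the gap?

α·L₀·ΔT = 6.1 mm ⇒ ΔT = 6.1 / (11.2×10⁻⁶ × 1430.0) = 380.9 K.
T = 17.5 + 380.9 = 398.4 °C.

398 °C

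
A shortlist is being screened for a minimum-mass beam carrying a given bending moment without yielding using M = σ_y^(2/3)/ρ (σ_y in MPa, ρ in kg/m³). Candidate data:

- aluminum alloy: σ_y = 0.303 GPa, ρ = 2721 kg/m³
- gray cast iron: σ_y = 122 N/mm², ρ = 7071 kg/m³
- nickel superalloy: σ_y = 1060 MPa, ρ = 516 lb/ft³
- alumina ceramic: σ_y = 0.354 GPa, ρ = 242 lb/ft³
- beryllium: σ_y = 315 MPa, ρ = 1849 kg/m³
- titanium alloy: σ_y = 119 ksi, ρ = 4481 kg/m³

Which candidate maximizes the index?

Normalizing units and computing the index:
  aluminum alloy: σ_y = 303.0 MPa, ρ = 2721 kg/m³
  gray cast iron: σ_y = 122.0 MPa, ρ = 7071 kg/m³
  nickel superalloy: σ_y = 1060 MPa, ρ = 8266 kg/m³
  alumina ceramic: σ_y = 354.0 MPa, ρ = 3876 kg/m³
  beryllium: σ_y = 315.0 MPa, ρ = 1849 kg/m³
  titanium alloy: σ_y = 820.5 MPa, ρ = 4481 kg/m³
  beryllium: M = 25.0×10⁻³
  titanium alloy: M = 19.6×10⁻³
  aluminum alloy: M = 16.6×10⁻³
  alumina ceramic: M = 12.9×10⁻³
  nickel superalloy: M = 12.6×10⁻³
  gray cast iron: M = 3.48×10⁻³
Highest index: beryllium.

beryllium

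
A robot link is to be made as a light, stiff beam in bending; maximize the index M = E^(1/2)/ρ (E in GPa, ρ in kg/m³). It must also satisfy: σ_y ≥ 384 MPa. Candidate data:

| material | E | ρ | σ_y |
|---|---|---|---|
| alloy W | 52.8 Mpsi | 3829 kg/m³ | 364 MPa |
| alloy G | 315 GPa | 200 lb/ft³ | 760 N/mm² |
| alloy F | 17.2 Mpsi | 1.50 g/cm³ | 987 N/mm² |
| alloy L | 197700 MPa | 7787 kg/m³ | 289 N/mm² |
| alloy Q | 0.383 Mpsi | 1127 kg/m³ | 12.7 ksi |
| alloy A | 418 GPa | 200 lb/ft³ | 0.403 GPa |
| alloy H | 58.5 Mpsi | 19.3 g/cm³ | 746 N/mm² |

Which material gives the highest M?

alloy F

Screen on constraints: σ_y ≥ 384 MPa. Survivors: alloy G, alloy F, alloy A, alloy H.
In SI units:
  alloy G: E = 315.0 GPa, ρ = 3204 kg/m³
  alloy F: E = 118.6 GPa, ρ = 1500 kg/m³
  alloy A: E = 418.0 GPa, ρ = 3204 kg/m³
  alloy H: E = 403.3 GPa, ρ = 19300 kg/m³
  alloy F: M = 7.26×10⁻³
  alloy A: M = 6.38×10⁻³
  alloy G: M = 5.54×10⁻³
  alloy H: M = 1.04×10⁻³
Alloy F has the largest M.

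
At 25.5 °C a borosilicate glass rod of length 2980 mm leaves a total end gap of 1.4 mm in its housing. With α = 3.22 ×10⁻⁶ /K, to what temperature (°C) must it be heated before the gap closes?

α·L₀·ΔT = 1.4 mm ⇒ ΔT = 1.4 / (3.22×10⁻⁶ × 2980.0) = 145.9 K.
T = 25.5 + 145.9 = 171.4 °C.

171 °C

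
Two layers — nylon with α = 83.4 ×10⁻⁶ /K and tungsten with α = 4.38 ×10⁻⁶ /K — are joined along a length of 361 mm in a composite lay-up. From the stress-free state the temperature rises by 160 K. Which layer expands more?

α(nylon) = 83.4×10⁻⁶/K vs α(tungsten) = 4.38×10⁻⁶/K.
Higher α expands more for the same ΔT: nylon.

nylon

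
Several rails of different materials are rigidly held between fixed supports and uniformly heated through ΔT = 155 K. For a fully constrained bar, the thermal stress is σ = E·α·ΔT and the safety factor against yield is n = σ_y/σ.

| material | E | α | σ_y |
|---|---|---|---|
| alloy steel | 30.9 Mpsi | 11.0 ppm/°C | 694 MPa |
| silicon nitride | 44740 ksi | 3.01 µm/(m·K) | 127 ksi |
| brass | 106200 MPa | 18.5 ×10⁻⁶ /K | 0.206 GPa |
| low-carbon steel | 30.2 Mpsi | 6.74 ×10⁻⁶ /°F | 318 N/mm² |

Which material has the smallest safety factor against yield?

In consistent units (E in GPa, α in ×10⁻⁶/K, σ_y in MPa):
  alloy steel: E = 213.0, α = 11.0, σ_y = 694.0 → σ = 363 MPa, n = 1.91
  silicon nitride: E = 308.5, α = 3.01, σ_y = 875.6 → σ = 144 MPa, n = 6.08
  brass: E = 106.2, α = 18.5, σ_y = 206.0 → σ = 305 MPa, n = 0.676
  low-carbon steel: E = 208.2, α = 12.1, σ_y = 318.0 → σ = 392 MPa, n = 0.812
Brass has the lowest safety factor, n = 0.676.

brass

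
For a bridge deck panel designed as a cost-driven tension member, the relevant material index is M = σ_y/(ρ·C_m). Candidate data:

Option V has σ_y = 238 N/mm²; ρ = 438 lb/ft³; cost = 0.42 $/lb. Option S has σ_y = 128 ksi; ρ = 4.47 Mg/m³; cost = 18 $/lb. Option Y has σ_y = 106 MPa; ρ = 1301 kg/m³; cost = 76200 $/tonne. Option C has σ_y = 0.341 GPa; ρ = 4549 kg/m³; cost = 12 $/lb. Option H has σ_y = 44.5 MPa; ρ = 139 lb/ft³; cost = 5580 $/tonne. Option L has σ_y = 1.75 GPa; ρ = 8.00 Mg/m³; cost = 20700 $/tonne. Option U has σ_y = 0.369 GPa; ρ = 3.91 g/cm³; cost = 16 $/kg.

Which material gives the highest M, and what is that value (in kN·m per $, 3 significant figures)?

In SI units:
  option V: σ_y = 238.0 MPa, ρ = 7016 kg/m³, cost = 0.9259 $/kg
  option S: σ_y = 882.5 MPa, ρ = 4470 kg/m³, cost = 39.68 $/kg
  option Y: σ_y = 106.0 MPa, ρ = 1301 kg/m³, cost = 76.20 $/kg
  option C: σ_y = 341.0 MPa, ρ = 4549 kg/m³, cost = 26.46 $/kg
  option H: σ_y = 44.50 MPa, ρ = 2227 kg/m³, cost = 5.580 $/kg
  option L: σ_y = 1750 MPa, ρ = 8000 kg/m³, cost = 20.70 $/kg
  option U: σ_y = 369.0 MPa, ρ = 3910 kg/m³, cost = 16.00 $/kg
  option V: M = 36.6 kN·m per $
  option L: M = 10.6 kN·m per $
  option U: M = 5.90 kN·m per $
  option S: M = 4.98 kN·m per $
  option H: M = 3.58 kN·m per $
  option C: M = 2.83 kN·m per $
  option Y: M = 1.07 kN·m per $
Option V ranks first.

option V, M = 36.6 kN·m per $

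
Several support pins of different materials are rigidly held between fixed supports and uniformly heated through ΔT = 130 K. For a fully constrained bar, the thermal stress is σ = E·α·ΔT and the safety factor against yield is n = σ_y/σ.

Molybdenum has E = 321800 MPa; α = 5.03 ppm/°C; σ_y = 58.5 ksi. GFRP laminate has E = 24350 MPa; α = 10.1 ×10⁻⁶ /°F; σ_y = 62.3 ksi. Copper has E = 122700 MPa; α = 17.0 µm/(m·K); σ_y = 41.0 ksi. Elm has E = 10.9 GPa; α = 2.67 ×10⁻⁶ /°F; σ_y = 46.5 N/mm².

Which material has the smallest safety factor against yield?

With everything in SI (GPa, ×10⁻⁶/K, MPa):
  molybdenum: E = 321.8, α = 5.03, σ_y = 403.3 → σ = 210 MPa, n = 1.92
  GFRP laminate: E = 24.35, α = 18.2, σ_y = 429.5 → σ = 57.5 MPa, n = 7.46
  copper: E = 122.7, α = 17.0, σ_y = 282.7 → σ = 271 MPa, n = 1.04
  elm: E = 10.90, α = 4.81, σ_y = 46.50 → σ = 6.81 MPa, n = 6.83
Copper has the lowest safety factor, n = 1.04.

copper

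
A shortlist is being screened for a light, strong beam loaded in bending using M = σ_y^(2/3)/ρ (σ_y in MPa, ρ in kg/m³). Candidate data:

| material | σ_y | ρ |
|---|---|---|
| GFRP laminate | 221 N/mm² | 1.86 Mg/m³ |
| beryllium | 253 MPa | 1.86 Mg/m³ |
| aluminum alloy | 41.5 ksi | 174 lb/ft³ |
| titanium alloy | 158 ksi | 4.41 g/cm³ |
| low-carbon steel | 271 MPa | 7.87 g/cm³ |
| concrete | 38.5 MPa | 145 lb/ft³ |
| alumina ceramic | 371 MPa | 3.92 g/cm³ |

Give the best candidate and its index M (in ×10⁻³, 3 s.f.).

Normalizing units and computing the index:
  GFRP laminate: σ_y = 221.0 MPa, ρ = 1860 kg/m³
  beryllium: σ_y = 253.0 MPa, ρ = 1860 kg/m³
  aluminum alloy: σ_y = 286.1 MPa, ρ = 2787 kg/m³
  titanium alloy: σ_y = 1089 MPa, ρ = 4410 kg/m³
  low-carbon steel: σ_y = 271.0 MPa, ρ = 7870 kg/m³
  concrete: σ_y = 38.50 MPa, ρ = 2323 kg/m³
  alumina ceramic: σ_y = 371.0 MPa, ρ = 3920 kg/m³
  titanium alloy: M = 24.0×10⁻³
  beryllium: M = 21.5×10⁻³
  GFRP laminate: M = 19.7×10⁻³
  aluminum alloy: M = 15.6×10⁻³
  alumina ceramic: M = 13.2×10⁻³
  low-carbon steel: M = 5.32×10⁻³
  concrete: M = 4.91×10⁻³
Titanium alloy ranks first.

titanium alloy, M = 24.0×10⁻³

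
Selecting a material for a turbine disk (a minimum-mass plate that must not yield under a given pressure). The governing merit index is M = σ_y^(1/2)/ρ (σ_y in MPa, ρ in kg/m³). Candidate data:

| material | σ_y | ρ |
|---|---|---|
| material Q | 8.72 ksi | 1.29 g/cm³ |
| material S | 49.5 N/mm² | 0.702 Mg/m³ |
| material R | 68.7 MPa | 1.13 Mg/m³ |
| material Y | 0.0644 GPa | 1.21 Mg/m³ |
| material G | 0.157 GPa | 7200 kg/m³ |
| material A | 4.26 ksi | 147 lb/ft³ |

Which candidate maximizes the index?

Normalizing units and computing the index:
  material Q: σ_y = 60.12 MPa, ρ = 1290 kg/m³
  material S: σ_y = 49.50 MPa, ρ = 702.0 kg/m³
  material R: σ_y = 68.70 MPa, ρ = 1130 kg/m³
  material Y: σ_y = 64.40 MPa, ρ = 1210 kg/m³
  material G: σ_y = 157.0 MPa, ρ = 7200 kg/m³
  material A: σ_y = 29.37 MPa, ρ = 2355 kg/m³
  material S: M = 10.0×10⁻³
  material R: M = 7.33×10⁻³
  material Y: M = 6.63×10⁻³
  material Q: M = 6.01×10⁻³
  material A: M = 2.30×10⁻³
  material G: M = 1.74×10⁻³
Material S has the largest M.

material S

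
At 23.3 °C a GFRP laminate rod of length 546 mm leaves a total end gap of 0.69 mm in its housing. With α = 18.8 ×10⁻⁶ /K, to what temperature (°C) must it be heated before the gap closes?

90.5 °C

α·L₀·ΔT = 0.69 mm ⇒ ΔT = 0.69 / (18.8×10⁻⁶ × 546.0) = 67.22 K.
T = 23.3 + 67.22 = 90.52 °C.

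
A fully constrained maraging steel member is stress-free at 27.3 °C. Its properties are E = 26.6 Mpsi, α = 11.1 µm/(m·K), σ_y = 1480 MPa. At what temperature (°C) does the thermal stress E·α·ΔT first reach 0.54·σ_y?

420 °C

E = 26.6 Mpsi = 183.4 GPa.
E·α·ΔT = 799.2 MPa ⇒ ΔT = 799.2 / (183.4×10³ × 11.1×10⁻⁶) = 392.6 K.
T = 27.3 + 392.6 = 419.9 °C.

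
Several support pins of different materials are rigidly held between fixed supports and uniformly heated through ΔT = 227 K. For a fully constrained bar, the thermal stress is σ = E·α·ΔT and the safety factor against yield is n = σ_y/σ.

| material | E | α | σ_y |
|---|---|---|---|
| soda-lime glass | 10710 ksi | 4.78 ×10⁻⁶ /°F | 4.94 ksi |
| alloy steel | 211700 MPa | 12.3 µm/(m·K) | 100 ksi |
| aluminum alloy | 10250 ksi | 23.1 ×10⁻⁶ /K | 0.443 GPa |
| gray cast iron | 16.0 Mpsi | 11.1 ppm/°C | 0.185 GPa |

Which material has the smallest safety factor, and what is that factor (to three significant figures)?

Converting E to GPa, α to ×10⁻⁶/K, σ_y to MPa, then σ and n for each:
  soda-lime glass: E = 73.84, α = 8.60, σ_y = 34.06 → σ = 144 MPa, n = 0.236
  alloy steel: E = 211.7, α = 12.3, σ_y = 689.5 → σ = 591 MPa, n = 1.17
  aluminum alloy: E = 70.67, α = 23.1, σ_y = 443.0 → σ = 371 MPa, n = 1.20
  gray cast iron: E = 110.3, α = 11.1, σ_y = 185.0 → σ = 278 MPa, n = 0.666
Smallest n: soda-lime glass with n = 0.236.

soda-lime glass, n = 0.236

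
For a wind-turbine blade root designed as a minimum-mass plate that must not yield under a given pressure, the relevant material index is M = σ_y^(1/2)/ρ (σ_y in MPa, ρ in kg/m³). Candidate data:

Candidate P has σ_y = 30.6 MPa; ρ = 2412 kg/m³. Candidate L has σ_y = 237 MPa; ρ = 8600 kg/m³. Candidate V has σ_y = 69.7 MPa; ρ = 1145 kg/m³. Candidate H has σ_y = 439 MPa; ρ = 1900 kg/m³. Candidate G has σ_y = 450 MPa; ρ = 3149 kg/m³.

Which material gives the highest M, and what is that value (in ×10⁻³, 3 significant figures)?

candidate H, M = 11.0×10⁻³

Evaluate M for each candidate:
  candidate H: M = 11.0×10⁻³
  candidate V: M = 7.29×10⁻³
  candidate G: M = 6.74×10⁻³
  candidate P: M = 2.29×10⁻³
  candidate L: M = 1.79×10⁻³
Candidate H ranks first.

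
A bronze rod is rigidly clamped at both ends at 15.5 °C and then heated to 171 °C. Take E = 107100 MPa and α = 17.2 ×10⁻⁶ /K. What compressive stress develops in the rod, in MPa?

E = 107100 MPa = 107.1 GPa.
ΔT = 155.5 K. Constrained thermal stress σ = E·α·ΔT = 107.1×10³ MPa × 17.2×10⁻⁶ × 155.5 = 286 MPa (compressive).

286 MPa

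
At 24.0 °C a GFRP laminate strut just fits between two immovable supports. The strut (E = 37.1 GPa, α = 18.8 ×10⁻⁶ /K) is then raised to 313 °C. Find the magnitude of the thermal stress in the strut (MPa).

202 MPa

ΔT = 289.0 K. Constrained thermal stress σ = E·α·ΔT = 37.10×10³ MPa × 18.8×10⁻⁶ × 289.0 = 202 MPa (compressive).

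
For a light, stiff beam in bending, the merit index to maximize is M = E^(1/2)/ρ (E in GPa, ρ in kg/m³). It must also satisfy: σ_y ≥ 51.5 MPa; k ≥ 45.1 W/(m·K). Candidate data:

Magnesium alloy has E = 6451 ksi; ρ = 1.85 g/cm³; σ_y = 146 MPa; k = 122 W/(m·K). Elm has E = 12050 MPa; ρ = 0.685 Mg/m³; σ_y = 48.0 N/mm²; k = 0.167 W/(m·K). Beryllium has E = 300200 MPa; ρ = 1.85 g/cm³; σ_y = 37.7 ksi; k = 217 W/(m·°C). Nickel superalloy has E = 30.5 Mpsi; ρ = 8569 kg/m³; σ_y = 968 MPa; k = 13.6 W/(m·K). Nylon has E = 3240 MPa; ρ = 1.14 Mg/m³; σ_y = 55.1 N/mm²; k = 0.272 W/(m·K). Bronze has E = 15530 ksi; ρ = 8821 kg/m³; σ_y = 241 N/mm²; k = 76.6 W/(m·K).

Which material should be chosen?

beryllium

Screen on constraints: σ_y ≥ 51.5 MPa; k ≥ 45.1 W/(m·K). Survivors: magnesium alloy, beryllium, bronze.
Convert each candidate to consistent units, then evaluate M:
  magnesium alloy: E = 44.48 GPa, ρ = 1850 kg/m³
  beryllium: E = 300.2 GPa, ρ = 1850 kg/m³
  bronze: E = 107.1 GPa, ρ = 8821 kg/m³
  beryllium: M = 9.37×10⁻³
  magnesium alloy: M = 3.60×10⁻³
  bronze: M = 1.17×10⁻³
Beryllium has the largest M.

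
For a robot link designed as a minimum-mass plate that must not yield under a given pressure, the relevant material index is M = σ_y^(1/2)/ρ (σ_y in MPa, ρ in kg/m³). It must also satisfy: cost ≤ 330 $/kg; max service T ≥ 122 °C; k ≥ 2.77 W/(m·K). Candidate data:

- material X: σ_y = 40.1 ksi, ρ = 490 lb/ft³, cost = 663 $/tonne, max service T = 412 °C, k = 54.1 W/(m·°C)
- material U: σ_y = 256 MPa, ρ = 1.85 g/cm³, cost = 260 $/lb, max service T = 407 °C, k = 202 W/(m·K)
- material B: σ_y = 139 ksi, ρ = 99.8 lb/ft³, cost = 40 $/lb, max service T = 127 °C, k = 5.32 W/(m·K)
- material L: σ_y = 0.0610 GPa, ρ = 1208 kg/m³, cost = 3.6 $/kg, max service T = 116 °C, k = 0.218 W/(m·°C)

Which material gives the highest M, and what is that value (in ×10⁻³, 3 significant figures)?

Screen on constraints: cost ≤ 330 $/kg; max service T ≥ 122 °C; k ≥ 2.77 W/(m·K). Survivors: material X, material B.
After converting to SI:
  material X: σ_y = 276.5 MPa, ρ = 7849 kg/m³
  material B: σ_y = 958.4 MPa, ρ = 1599 kg/m³
  material B: M = 19.4×10⁻³
  material X: M = 2.12×10⁻³
Material B has the largest M.

material B, M = 19.4×10⁻³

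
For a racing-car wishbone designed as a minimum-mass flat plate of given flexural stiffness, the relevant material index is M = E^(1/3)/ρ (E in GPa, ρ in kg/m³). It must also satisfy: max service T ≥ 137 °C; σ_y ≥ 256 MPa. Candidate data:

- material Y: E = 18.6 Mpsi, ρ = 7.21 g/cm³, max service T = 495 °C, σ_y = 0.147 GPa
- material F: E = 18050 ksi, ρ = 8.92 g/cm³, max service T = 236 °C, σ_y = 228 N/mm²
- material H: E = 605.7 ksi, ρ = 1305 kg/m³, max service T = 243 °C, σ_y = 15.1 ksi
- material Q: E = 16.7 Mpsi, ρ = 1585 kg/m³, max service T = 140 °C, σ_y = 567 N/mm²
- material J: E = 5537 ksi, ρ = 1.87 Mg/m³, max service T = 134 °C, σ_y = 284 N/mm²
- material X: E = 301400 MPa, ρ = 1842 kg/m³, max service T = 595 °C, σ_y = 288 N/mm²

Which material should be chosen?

Screen on constraints: max service T ≥ 137 °C; σ_y ≥ 256 MPa. Survivors: material Q, material X.
Normalizing units and computing the index:
  material Q: E = 115.1 GPa, ρ = 1585 kg/m³
  material X: E = 301.4 GPa, ρ = 1842 kg/m³
  material X: M = 3.64×10⁻³
  material Q: M = 3.07×10⁻³
Material X ranks first.

material X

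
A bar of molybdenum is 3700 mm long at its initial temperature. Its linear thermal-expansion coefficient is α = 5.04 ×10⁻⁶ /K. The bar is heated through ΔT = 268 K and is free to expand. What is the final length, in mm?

3705.0 mm

ΔL = α·L₀·ΔT = 5.04×10⁻⁶ × 3700 mm × 268.0 K = 5.00 mm.
L = L₀ + ΔL = 3700 + 5.00 = 3705.0 mm.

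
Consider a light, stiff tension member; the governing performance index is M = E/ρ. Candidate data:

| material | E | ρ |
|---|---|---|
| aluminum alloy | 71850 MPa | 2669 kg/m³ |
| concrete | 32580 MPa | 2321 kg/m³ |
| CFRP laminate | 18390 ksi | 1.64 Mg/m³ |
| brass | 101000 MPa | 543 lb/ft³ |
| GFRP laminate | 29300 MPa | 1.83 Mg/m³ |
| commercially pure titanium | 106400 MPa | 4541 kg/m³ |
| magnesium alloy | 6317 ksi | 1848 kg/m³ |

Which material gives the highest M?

CFRP laminate

After converting to SI:
  aluminum alloy: E = 71.85 GPa, ρ = 2669 kg/m³
  concrete: E = 32.58 GPa, ρ = 2321 kg/m³
  CFRP laminate: E = 126.8 GPa, ρ = 1640 kg/m³
  brass: E = 101.0 GPa, ρ = 8698 kg/m³
  GFRP laminate: E = 29.30 GPa, ρ = 1830 kg/m³
  commercially pure titanium: E = 106.4 GPa, ρ = 4541 kg/m³
  magnesium alloy: E = 43.55 GPa, ρ = 1848 kg/m³
  CFRP laminate: M = 77.3 MN·m/kg
  aluminum alloy: M = 26.9 MN·m/kg
  magnesium alloy: M = 23.6 MN·m/kg
  commercially pure titanium: M = 23.4 MN·m/kg
  GFRP laminate: M = 16.0 MN·m/kg
  concrete: M = 14.0 MN·m/kg
  brass: M = 11.6 MN·m/kg
CFRP laminate has the largest M.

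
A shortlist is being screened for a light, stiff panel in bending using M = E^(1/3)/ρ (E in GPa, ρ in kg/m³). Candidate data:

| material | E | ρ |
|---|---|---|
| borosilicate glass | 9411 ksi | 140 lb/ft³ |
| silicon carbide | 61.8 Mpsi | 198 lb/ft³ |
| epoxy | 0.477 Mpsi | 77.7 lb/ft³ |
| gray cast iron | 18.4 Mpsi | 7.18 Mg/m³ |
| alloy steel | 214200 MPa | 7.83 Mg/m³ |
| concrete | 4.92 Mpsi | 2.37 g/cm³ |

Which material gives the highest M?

silicon carbide

Convert each candidate to consistent units, then evaluate M:
  borosilicate glass: E = 64.89 GPa, ρ = 2243 kg/m³
  silicon carbide: E = 426.1 GPa, ρ = 3172 kg/m³
  epoxy: E = 3.289 GPa, ρ = 1245 kg/m³
  gray cast iron: E = 126.9 GPa, ρ = 7180 kg/m³
  alloy steel: E = 214.2 GPa, ρ = 7830 kg/m³
  concrete: E = 33.92 GPa, ρ = 2370 kg/m³
  silicon carbide: M = 2.37×10⁻³
  borosilicate glass: M = 1.79×10⁻³
  concrete: M = 1.37×10⁻³
  epoxy: M = 1.19×10⁻³
  alloy steel: M = 0.764×10⁻³
  gray cast iron: M = 0.700×10⁻³
Silicon carbide ranks first.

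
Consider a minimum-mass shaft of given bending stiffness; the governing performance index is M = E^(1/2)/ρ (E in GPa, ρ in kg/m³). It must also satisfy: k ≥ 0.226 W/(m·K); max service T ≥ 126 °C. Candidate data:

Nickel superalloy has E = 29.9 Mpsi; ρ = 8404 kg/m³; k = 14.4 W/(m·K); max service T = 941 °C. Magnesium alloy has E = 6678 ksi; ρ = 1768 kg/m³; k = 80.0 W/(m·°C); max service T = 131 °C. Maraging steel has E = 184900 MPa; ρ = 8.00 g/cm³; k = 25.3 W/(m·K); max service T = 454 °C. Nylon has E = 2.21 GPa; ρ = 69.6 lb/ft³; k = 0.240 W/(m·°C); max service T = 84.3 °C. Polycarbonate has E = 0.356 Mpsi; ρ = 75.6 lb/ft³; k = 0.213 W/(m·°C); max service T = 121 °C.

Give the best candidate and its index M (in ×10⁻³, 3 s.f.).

Screen on constraints: k ≥ 0.226 W/(m·K); max service T ≥ 126 °C. Survivors: nickel superalloy, magnesium alloy, maraging steel.
Putting every candidate on a common basis:
  nickel superalloy: E = 206.2 GPa, ρ = 8404 kg/m³
  magnesium alloy: E = 46.04 GPa, ρ = 1768 kg/m³
  maraging steel: E = 184.9 GPa, ρ = 8000 kg/m³
  magnesium alloy: M = 3.84×10⁻³
  nickel superalloy: M = 1.71×10⁻³
  maraging steel: M = 1.70×10⁻³
Magnesium alloy ranks first.

magnesium alloy, M = 3.84×10⁻³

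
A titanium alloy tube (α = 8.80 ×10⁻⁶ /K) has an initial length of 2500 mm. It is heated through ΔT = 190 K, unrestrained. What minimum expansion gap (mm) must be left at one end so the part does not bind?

4.18 mm

ΔL = α·L₀·ΔT = 8.80×10⁻⁶ × 2500 mm × 190.0 K = 4.18 mm.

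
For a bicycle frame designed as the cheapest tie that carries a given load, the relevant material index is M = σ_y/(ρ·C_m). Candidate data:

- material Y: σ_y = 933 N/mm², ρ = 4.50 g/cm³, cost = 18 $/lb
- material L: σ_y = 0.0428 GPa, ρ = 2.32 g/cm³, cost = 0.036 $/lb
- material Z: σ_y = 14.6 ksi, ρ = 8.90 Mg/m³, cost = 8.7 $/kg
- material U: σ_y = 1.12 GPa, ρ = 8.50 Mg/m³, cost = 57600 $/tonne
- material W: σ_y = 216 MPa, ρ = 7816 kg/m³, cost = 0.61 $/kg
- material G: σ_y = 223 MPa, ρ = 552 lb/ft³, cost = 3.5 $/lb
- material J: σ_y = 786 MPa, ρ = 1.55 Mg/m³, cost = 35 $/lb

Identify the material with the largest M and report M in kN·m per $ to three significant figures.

material L, M = 232 kN·m per $

Convert each candidate to consistent units, then evaluate M:
  material Y: σ_y = 933.0 MPa, ρ = 4500 kg/m³, cost = 39.68 $/kg
  material L: σ_y = 42.80 MPa, ρ = 2320 kg/m³, cost = 0.07937 $/kg
  material Z: σ_y = 100.7 MPa, ρ = 8900 kg/m³, cost = 8.700 $/kg
  material U: σ_y = 1120 MPa, ρ = 8500 kg/m³, cost = 57.60 $/kg
  material W: σ_y = 216.0 MPa, ρ = 7816 kg/m³, cost = 0.6100 $/kg
  material G: σ_y = 223.0 MPa, ρ = 8842 kg/m³, cost = 7.716 $/kg
  material J: σ_y = 786.0 MPa, ρ = 1550 kg/m³, cost = 77.16 $/kg
  material L: M = 232 kN·m per $
  material W: M = 45.3 kN·m per $
  material J: M = 6.57 kN·m per $
  material Y: M = 5.22 kN·m per $
  material G: M = 3.27 kN·m per $
  material U: M = 2.29 kN·m per $
  material Z: M = 1.30 kN·m per $
Highest index: material L.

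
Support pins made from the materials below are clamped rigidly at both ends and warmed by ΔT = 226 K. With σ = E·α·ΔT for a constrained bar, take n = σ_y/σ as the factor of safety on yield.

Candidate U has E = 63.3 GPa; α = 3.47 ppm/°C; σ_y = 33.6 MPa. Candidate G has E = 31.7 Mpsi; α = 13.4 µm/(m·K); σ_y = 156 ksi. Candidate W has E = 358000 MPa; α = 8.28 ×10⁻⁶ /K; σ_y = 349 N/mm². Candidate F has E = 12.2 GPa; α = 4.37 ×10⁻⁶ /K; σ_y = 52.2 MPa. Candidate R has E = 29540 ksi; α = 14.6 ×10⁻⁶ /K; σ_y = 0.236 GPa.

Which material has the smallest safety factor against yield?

candidate R

Per material, after unit conversion:
  candidate U: E = 63.30, α = 3.47, σ_y = 33.60 → σ = 49.6 MPa, n = 0.677
  candidate G: E = 218.6, α = 13.4, σ_y = 1076 → σ = 662 MPa, n = 1.62
  candidate W: E = 358.0, α = 8.28, σ_y = 349.0 → σ = 670 MPa, n = 0.521
  candidate F: E = 12.20, α = 4.37, σ_y = 52.20 → σ = 12.0 MPa, n = 4.33
  candidate R: E = 203.7, α = 14.6, σ_y = 236.0 → σ = 672 MPa, n = 0.351
The minimum is candidate R at n = 0.351.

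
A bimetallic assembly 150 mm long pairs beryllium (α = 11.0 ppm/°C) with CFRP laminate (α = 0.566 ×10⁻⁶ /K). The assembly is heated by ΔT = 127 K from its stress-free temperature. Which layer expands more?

beryllium

α(beryllium) = 11.0×10⁻⁶/K vs α(CFRP laminate) = 0.566×10⁻⁶/K.
Higher α expands more for the same ΔT: beryllium.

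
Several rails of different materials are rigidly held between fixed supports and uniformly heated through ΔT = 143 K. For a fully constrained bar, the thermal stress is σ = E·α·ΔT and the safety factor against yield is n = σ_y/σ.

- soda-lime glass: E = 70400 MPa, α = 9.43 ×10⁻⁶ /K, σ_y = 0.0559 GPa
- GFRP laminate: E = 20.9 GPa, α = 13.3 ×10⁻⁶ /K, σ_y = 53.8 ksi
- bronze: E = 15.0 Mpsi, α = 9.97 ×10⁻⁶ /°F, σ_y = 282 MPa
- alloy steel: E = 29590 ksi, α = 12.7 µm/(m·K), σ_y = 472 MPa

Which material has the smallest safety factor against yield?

soda-lime glass

In consistent units (E in GPa, α in ×10⁻⁶/K, σ_y in MPa):
  soda-lime glass: E = 70.40, α = 9.43, σ_y = 55.90 → σ = 94.9 MPa, n = 0.589
  GFRP laminate: E = 20.90, α = 13.3, σ_y = 370.9 → σ = 39.7 MPa, n = 9.33
  bronze: E = 103.4, α = 17.9, σ_y = 282.0 → σ = 265 MPa, n = 1.06
  alloy steel: E = 204.0, α = 12.7, σ_y = 472.0 → σ = 371 MPa, n = 1.27
Soda-lime glass has the lowest safety factor, n = 0.589.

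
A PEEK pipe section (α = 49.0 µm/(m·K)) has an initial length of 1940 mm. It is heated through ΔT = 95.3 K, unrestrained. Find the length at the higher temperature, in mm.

ΔL = α·L₀·ΔT = 49.0×10⁻⁶ × 1940 mm × 95.30 K = 9.06 mm.
L = L₀ + ΔL = 1940 + 9.06 = 1949.1 mm.

1949.1 mm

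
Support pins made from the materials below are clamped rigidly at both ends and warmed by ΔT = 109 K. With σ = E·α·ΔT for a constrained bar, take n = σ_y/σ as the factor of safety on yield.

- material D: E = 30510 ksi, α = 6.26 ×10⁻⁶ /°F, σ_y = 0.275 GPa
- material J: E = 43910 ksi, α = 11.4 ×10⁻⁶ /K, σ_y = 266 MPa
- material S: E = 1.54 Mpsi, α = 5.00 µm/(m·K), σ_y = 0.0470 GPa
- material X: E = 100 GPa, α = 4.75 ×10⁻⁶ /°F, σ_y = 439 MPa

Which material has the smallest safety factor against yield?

In consistent units (E in GPa, α in ×10⁻⁶/K, σ_y in MPa):
  material D: E = 210.4, α = 11.3, σ_y = 275.0 → σ = 258 MPa, n = 1.06
  material J: E = 302.7, α = 11.4, σ_y = 266.0 → σ = 376 MPa, n = 0.707
  material S: E = 10.62, α = 5.00, σ_y = 47.00 → σ = 5.79 MPa, n = 8.12
  material X: E = 100.0, α = 8.55, σ_y = 439.0 → σ = 93.2 MPa, n = 4.71
The minimum is material J at n = 0.707.

material J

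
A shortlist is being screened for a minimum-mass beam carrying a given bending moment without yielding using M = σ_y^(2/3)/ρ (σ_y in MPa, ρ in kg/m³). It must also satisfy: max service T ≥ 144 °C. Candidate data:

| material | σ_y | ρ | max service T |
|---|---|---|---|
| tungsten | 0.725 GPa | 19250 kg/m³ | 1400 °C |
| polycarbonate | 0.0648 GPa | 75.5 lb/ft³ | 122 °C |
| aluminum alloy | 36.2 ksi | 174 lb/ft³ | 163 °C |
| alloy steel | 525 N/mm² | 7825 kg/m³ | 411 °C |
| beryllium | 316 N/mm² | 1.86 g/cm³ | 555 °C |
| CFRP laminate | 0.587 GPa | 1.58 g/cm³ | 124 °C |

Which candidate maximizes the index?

Screen on constraints: max service T ≥ 144 °C. Survivors: tungsten, aluminum alloy, alloy steel, beryllium.
Putting every candidate on a common basis:
  tungsten: σ_y = 725.0 MPa, ρ = 19250 kg/m³
  aluminum alloy: σ_y = 249.6 MPa, ρ = 2787 kg/m³
  alloy steel: σ_y = 525.0 MPa, ρ = 7825 kg/m³
  beryllium: σ_y = 316.0 MPa, ρ = 1860 kg/m³
  beryllium: M = 24.9×10⁻³
  aluminum alloy: M = 14.2×10⁻³
  alloy steel: M = 8.32×10⁻³
  tungsten: M = 4.19×10⁻³
The maximum is for beryllium.

beryllium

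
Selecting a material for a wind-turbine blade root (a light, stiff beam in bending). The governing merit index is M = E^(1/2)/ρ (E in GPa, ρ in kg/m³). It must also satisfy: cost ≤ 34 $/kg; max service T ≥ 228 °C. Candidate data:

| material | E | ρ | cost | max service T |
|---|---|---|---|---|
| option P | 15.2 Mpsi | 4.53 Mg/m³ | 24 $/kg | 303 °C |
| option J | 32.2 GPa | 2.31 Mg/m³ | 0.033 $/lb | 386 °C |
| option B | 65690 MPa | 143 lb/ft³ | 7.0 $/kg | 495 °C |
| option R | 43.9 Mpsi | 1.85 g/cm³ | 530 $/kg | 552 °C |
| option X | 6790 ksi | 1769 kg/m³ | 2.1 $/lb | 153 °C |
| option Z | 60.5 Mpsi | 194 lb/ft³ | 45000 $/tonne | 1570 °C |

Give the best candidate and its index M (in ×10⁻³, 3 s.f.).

option B, M = 3.54×10⁻³

Screen on constraints: cost ≤ 34 $/kg; max service T ≥ 228 °C. Survivors: option P, option J, option B.
In SI units:
  option P: E = 104.8 GPa, ρ = 4530 kg/m³
  option J: E = 32.20 GPa, ρ = 2310 kg/m³
  option B: E = 65.69 GPa, ρ = 2291 kg/m³
  option B: M = 3.54×10⁻³
  option J: M = 2.46×10⁻³
  option P: M = 2.26×10⁻³
Highest index: option B.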